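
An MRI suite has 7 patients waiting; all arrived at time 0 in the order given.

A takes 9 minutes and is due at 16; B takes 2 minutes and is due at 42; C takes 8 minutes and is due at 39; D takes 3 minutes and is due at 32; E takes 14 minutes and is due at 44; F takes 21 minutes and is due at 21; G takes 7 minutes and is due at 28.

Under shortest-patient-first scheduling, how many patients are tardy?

SPT (increasing processing time): B D G C A E F.
B: 0→2, due 42, tardiness 0
D: 2→5, due 32, tardiness 0
G: 5→12, due 28, tardiness 0
C: 12→20, due 39, tardiness 0
A: 20→29, due 16, tardiness 13
E: 29→43, due 44, tardiness 0
F: 43→64, due 21, tardiness 43
Late patients: 2.

2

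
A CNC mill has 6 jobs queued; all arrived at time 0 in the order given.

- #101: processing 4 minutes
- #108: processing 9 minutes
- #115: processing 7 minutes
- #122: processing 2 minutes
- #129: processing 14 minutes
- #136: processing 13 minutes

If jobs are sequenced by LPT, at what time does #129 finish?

LPT (decreasing processing time): #129 #136 #108 #115 #101 #122.
#129: 0→14

14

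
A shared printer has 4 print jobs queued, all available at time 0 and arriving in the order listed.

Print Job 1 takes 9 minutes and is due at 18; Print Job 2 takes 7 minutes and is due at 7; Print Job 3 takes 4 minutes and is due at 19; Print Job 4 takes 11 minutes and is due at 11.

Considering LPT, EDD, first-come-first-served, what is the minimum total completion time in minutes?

LPT (decreasing processing time): Print Job 4 Print Job 1 Print Job 2 Print Job 3.
Print Job 4: 0→11
Print Job 1: 11→20
Print Job 2: 20→27
Print Job 3: 27→31
Sum = 11+20+27+31 = 89.
EDD (increasing due date): Print Job 2 Print Job 4 Print Job 1 Print Job 3.
Print Job 2: 0→7
Print Job 4: 7→18
Print Job 1: 18→27
Print Job 3: 27→31
Sum = 7+18+27+31 = 83.
FIFO (arrival order): Print Job 1 Print Job 2 Print Job 3 Print Job 4.
Print Job 1: 0→9
Print Job 2: 9→16
Print Job 3: 16→20
Print Job 4: 20→31
Sum = 9+16+20+31 = 76.
LPT 89, EDD 83, FIFO 76 → minimum 76.

76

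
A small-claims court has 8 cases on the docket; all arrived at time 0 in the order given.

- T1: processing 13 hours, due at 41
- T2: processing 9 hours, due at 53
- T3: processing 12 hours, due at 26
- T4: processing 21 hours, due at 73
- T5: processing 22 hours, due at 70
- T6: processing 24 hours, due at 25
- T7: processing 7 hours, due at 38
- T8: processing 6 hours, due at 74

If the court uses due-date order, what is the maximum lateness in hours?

40

EDD (increasing due date): T6 T3 T7 T1 T2 T5 T4 T8.
T6: 0→24, due 25, lateness -1
T3: 24→36, due 26, lateness 10
T7: 36→43, due 38, lateness 5
T1: 43→56, due 41, lateness 15
T2: 56→65, due 53, lateness 12
T5: 65→87, due 70, lateness 17
T4: 87→108, due 73, lateness 35
T8: 108→114, due 74, lateness 40
Maximum = 40.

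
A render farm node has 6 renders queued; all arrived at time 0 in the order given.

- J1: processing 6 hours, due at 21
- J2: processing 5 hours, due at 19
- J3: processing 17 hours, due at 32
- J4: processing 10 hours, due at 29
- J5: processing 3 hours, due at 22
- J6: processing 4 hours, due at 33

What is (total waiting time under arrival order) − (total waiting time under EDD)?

29

FIFO (arrival order): J1 J2 J3 J4 J5 J6.
J1: waits 0, runs 0→6
J2: waits 6, runs 6→11
J3: waits 11, runs 11→28
J4: waits 28, runs 28→38
J5: waits 38, runs 38→41
J6: waits 41, runs 41→45
Sum = 0+6+11+28+38+41 = 124.
EDD (increasing due date): J2 J1 J5 J4 J3 J6.
J2: waits 0, runs 0→5
J1: waits 5, runs 5→11
J5: waits 11, runs 11→14
J4: waits 14, runs 14→24
J3: waits 24, runs 24→41
J6: waits 41, runs 41→45
Sum = 0+5+11+14+24+41 = 95.
Difference = 124 − 95 = 29.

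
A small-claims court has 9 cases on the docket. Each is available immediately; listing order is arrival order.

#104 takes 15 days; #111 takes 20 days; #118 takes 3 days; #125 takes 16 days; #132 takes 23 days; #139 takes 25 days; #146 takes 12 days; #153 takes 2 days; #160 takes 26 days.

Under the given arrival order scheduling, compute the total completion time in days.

FIFO (arrival order): #104 #111 #118 #125 #132 #139 #146 #153 #160.
#104: 0→15
#111: 15→35
#118: 35→38
#125: 38→54
#132: 54→77
#139: 77→102
#146: 102→114
#153: 114→116
#160: 116→142
Sum = 15+35+38+54+77+102+114+116+142 = 693.

693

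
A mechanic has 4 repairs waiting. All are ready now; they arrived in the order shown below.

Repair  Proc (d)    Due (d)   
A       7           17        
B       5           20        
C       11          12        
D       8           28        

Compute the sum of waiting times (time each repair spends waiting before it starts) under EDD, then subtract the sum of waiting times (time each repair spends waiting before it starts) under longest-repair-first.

EDD (increasing due date): C A B D.
C: waits 0, runs 0→11
A: waits 11, runs 11→18
B: waits 18, runs 18→23
D: waits 23, runs 23→31
Sum = 0+11+18+23 = 52.
LPT (decreasing processing time): C D A B.
C: waits 0, runs 0→11
D: waits 11, runs 11→19
A: waits 19, runs 19→26
B: waits 26, runs 26→31
Sum = 0+11+19+26 = 56.
Difference = 52 − 56 = -4.

-4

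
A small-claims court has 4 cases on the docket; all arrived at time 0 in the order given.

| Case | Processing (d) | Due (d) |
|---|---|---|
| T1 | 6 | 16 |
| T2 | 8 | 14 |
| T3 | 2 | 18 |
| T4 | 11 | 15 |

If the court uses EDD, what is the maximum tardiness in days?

EDD (increasing due date): T2 T4 T1 T3.
T2: 0→8, due 14, tardiness 0
T4: 8→19, due 15, tardiness 4
T1: 19→25, due 16, tardiness 9
T3: 25→27, due 18, tardiness 9
Maximum = 9.

9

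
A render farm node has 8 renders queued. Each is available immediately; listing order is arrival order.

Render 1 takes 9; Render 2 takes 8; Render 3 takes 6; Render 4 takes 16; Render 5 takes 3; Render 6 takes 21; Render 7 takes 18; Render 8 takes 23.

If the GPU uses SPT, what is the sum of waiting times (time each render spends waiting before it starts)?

238

SPT (increasing processing time): Render 5 Render 3 Render 2 Render 1 Render 4 Render 7 Render 6 Render 8.
Render 5: waits 0, runs 0→3
Render 3: waits 3, runs 3→9
Render 2: waits 9, runs 9→17
Render 1: waits 17, runs 17→26
Render 4: waits 26, runs 26→42
Render 7: waits 42, runs 42→60
Render 6: waits 60, runs 60→81
Render 8: waits 81, runs 81→104
Sum = 0+3+9+17+26+42+60+81 = 238.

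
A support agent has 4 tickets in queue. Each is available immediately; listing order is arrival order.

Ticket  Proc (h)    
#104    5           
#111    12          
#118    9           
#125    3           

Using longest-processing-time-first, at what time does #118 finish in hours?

LPT (decreasing processing time): #111 #118 #104 #125.
#111: 0→12
#118: 12→21

21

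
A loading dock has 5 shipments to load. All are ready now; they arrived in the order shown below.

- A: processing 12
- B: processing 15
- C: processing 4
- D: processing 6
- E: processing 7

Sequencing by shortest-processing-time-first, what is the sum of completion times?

104

SPT (increasing processing time): C D E A B.
C: 0→4
D: 4→10
E: 10→17
A: 17→29
B: 29→44
Sum = 4+10+17+29+44 = 104.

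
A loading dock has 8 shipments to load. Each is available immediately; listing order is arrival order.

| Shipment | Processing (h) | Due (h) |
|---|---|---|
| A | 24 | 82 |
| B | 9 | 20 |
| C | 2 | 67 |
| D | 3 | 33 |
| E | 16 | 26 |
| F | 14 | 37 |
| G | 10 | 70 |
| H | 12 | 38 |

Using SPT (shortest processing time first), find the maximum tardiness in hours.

SPT (increasing processing time): C D B G H F E A.
C: 0→2, due 67, tardiness 0
D: 2→5, due 33, tardiness 0
B: 5→14, due 20, tardiness 0
G: 14→24, due 70, tardiness 0
H: 24→36, due 38, tardiness 0
F: 36→50, due 37, tardiness 13
E: 50→66, due 26, tardiness 40
A: 66→90, due 82, tardiness 8
Maximum = 40.

40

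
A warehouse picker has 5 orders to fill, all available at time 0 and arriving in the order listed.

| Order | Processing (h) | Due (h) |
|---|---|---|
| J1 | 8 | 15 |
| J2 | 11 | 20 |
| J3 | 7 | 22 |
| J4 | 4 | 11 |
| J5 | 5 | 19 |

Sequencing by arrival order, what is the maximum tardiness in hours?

19

FIFO (arrival order): J1 J2 J3 J4 J5.
J1: 0→8, due 15, tardiness 0
J2: 8→19, due 20, tardiness 0
J3: 19→26, due 22, tardiness 4
J4: 26→30, due 11, tardiness 19
J5: 30→35, due 19, tardiness 16
Maximum = 19.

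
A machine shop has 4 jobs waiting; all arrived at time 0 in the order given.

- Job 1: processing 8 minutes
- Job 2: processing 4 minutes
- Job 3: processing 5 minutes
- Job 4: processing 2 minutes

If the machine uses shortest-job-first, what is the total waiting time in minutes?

SPT (increasing processing time): Job 4 Job 2 Job 3 Job 1.
Job 4: waits 0, runs 0→2
Job 2: waits 2, runs 2→6
Job 3: waits 6, runs 6→11
Job 1: waits 11, runs 11→19
Sum = 0+2+6+11 = 19.

19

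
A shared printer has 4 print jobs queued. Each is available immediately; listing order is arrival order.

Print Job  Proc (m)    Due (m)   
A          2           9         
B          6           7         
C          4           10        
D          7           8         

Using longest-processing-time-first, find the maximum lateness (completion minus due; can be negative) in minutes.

10

LPT (decreasing processing time): D B C A.
D: 0→7, due 8, lateness -1
B: 7→13, due 7, lateness 6
C: 13→17, due 10, lateness 7
A: 17→19, due 9, lateness 10
Maximum = 10.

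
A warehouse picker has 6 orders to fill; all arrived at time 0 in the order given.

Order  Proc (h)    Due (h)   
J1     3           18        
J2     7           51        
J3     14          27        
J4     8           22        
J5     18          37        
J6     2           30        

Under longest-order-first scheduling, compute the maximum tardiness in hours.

32

LPT (decreasing processing time): J5 J3 J4 J2 J1 J6.
J5: 0→18, due 37, tardiness 0
J3: 18→32, due 27, tardiness 5
J4: 32→40, due 22, tardiness 18
J2: 40→47, due 51, tardiness 0
J1: 47→50, due 18, tardiness 32
J6: 50→52, due 30, tardiness 22
Maximum = 32.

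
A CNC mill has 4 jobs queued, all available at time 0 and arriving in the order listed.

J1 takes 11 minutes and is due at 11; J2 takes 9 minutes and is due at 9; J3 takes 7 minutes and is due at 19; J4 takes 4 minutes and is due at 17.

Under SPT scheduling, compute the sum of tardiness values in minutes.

SPT (increasing processing time): J4 J3 J2 J1.
J4: 0→4, due 17, tardiness 0
J3: 4→11, due 19, tardiness 0
J2: 11→20, due 9, tardiness 11
J1: 20→31, due 11, tardiness 20
Sum = 0+0+11+20 = 31.

31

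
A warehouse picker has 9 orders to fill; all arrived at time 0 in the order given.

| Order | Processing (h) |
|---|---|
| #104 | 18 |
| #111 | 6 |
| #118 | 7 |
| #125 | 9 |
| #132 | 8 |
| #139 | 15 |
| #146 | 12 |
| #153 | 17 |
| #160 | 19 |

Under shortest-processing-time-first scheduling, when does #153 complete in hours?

74

SPT (increasing processing time): #111 #118 #132 #125 #146 #139 #153 #104 #160.
#111: 0→6
#118: 6→13
#132: 13→21
#125: 21→30
#146: 30→42
#139: 42→57
#153: 57→74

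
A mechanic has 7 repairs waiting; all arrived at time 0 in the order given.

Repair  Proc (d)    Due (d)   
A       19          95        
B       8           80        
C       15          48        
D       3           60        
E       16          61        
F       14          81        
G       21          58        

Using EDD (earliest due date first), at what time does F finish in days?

EDD (increasing due date): C G D E B F A.
C: 0→15
G: 15→36
D: 36→39
E: 39→55
B: 55→63
F: 63→77

77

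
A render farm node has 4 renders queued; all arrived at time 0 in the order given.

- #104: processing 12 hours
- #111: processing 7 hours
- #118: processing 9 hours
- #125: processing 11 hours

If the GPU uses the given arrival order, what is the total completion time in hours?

FIFO (arrival order): #104 #111 #118 #125.
#104: 0→12
#111: 12→19
#118: 19→28
#125: 28→39
Sum = 12+19+28+39 = 98.

98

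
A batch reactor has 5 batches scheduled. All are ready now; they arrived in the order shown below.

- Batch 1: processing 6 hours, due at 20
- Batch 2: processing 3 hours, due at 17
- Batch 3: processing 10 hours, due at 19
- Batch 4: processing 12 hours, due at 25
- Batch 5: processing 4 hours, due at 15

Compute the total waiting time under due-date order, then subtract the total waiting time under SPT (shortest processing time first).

5

EDD (increasing due date): Batch 5 Batch 2 Batch 3 Batch 1 Batch 4.
Batch 5: waits 0, runs 0→4
Batch 2: waits 4, runs 4→7
Batch 3: waits 7, runs 7→17
Batch 1: waits 17, runs 17→23
Batch 4: waits 23, runs 23→35
Sum = 0+4+7+17+23 = 51.
SPT (increasing processing time): Batch 2 Batch 5 Batch 1 Batch 3 Batch 4.
Batch 2: waits 0, runs 0→3
Batch 5: waits 3, runs 3→7
Batch 1: waits 7, runs 7→13
Batch 3: waits 13, runs 13→23
Batch 4: waits 23, runs 23→35
Sum = 0+3+7+13+23 = 46.
Difference = 51 − 46 = 5.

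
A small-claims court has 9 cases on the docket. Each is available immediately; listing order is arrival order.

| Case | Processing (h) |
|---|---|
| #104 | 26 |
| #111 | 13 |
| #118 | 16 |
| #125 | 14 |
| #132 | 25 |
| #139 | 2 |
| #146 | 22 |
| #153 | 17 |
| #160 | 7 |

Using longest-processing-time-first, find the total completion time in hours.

881

LPT (decreasing processing time): #104 #132 #146 #153 #118 #125 #111 #160 #139.
#104: 0→26
#132: 26→51
#146: 51→73
#153: 73→90
#118: 90→106
#125: 106→120
#111: 120→133
#160: 133→140
#139: 140→142
Sum = 26+51+73+90+106+120+133+140+142 = 881.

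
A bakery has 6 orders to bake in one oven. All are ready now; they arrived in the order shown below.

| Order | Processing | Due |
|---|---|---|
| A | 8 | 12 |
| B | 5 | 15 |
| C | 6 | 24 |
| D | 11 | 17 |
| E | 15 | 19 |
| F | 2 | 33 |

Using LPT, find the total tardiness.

91

LPT (decreasing processing time): E D A C B F.
E: 0→15, due 19, tardiness 0
D: 15→26, due 17, tardiness 9
A: 26→34, due 12, tardiness 22
C: 34→40, due 24, tardiness 16
B: 40→45, due 15, tardiness 30
F: 45→47, due 33, tardiness 14
Sum = 0+9+22+16+30+14 = 91.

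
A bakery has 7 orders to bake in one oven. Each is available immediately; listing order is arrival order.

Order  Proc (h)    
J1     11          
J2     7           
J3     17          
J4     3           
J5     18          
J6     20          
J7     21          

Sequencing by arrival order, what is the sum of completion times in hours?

331

FIFO (arrival order): J1 J2 J3 J4 J5 J6 J7.
J1: 0→11
J2: 11→18
J3: 18→35
J4: 35→38
J5: 38→56
J6: 56→76
J7: 76→97
Sum = 11+18+35+38+56+76+97 = 331.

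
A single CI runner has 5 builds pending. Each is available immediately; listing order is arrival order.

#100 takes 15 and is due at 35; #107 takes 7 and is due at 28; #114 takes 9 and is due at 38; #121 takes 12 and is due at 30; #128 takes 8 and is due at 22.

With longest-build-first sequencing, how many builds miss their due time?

2

LPT (decreasing processing time): #100 #121 #114 #128 #107.
#100: 0→15, due 35, tardiness 0
#121: 15→27, due 30, tardiness 0
#114: 27→36, due 38, tardiness 0
#128: 36→44, due 22, tardiness 22
#107: 44→51, due 28, tardiness 23
Late builds: 2.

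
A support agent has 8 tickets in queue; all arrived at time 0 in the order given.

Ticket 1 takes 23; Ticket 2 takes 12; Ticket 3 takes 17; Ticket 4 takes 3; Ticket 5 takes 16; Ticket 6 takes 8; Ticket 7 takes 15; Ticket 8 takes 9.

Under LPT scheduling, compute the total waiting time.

LPT (decreasing processing time): Ticket 1 Ticket 3 Ticket 5 Ticket 7 Ticket 2 Ticket 8 Ticket 6 Ticket 4.
Ticket 1: waits 0, runs 0→23
Ticket 3: waits 23, runs 23→40
Ticket 5: waits 40, runs 40→56
Ticket 7: waits 56, runs 56→71
Ticket 2: waits 71, runs 71→83
Ticket 8: waits 83, runs 83→92
Ticket 6: waits 92, runs 92→100
Ticket 4: waits 100, runs 100→103
Sum = 0+23+40+56+71+83+92+100 = 465.

465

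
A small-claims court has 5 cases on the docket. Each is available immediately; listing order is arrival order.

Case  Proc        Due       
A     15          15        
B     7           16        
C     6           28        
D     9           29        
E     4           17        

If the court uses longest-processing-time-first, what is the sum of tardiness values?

LPT (decreasing processing time): A D B C E.
A: 0→15, due 15, tardiness 0
D: 15→24, due 29, tardiness 0
B: 24→31, due 16, tardiness 15
C: 31→37, due 28, tardiness 9
E: 37→41, due 17, tardiness 24
Sum = 0+0+15+9+24 = 48.

48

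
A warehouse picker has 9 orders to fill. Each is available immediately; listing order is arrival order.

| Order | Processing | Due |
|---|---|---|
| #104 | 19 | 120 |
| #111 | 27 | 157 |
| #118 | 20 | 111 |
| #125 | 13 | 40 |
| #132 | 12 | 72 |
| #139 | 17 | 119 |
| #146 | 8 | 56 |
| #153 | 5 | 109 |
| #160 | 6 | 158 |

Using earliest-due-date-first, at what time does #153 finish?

38

EDD (increasing due date): #125 #146 #132 #153 #118 #139 #104 #111 #160.
#125: 0→13
#146: 13→21
#132: 21→33
#153: 33→38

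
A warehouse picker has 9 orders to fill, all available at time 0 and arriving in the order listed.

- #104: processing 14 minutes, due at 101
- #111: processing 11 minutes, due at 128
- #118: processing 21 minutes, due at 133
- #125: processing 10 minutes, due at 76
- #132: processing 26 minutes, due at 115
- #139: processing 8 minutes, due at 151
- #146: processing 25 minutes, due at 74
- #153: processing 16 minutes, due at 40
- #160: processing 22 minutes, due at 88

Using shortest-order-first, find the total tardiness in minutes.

124

SPT (increasing processing time): #139 #125 #111 #104 #153 #118 #160 #146 #132.
#139: 0→8, due 151, tardiness 0
#125: 8→18, due 76, tardiness 0
#111: 18→29, due 128, tardiness 0
#104: 29→43, due 101, tardiness 0
#153: 43→59, due 40, tardiness 19
#118: 59→80, due 133, tardiness 0
#160: 80→102, due 88, tardiness 14
#146: 102→127, due 74, tardiness 53
#132: 127→153, due 115, tardiness 38
Sum = 0+0+0+0+19+0+14+53+38 = 124.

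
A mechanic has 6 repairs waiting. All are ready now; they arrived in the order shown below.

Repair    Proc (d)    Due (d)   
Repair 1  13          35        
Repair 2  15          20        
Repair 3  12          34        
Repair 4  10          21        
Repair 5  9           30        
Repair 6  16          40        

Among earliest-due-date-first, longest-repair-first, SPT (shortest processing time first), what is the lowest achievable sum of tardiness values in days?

79

EDD (increasing due date): Repair 2 Repair 4 Repair 5 Repair 3 Repair 1 Repair 6.
Repair 2: 0→15, due 20, tardiness 0
Repair 4: 15→25, due 21, tardiness 4
Repair 5: 25→34, due 30, tardiness 4
Repair 3: 34→46, due 34, tardiness 12
Repair 1: 46→59, due 35, tardiness 24
Repair 6: 59→75, due 40, tardiness 35
Sum = 0+4+4+12+24+35 = 79.
LPT (decreasing processing time): Repair 6 Repair 2 Repair 1 Repair 3 Repair 4 Repair 5.
Repair 6: 0→16, due 40, tardiness 0
Repair 2: 16→31, due 20, tardiness 11
Repair 1: 31→44, due 35, tardiness 9
Repair 3: 44→56, due 34, tardiness 22
Repair 4: 56→66, due 21, tardiness 45
Repair 5: 66→75, due 30, tardiness 45
Sum = 0+11+9+22+45+45 = 132.
SPT (increasing processing time): Repair 5 Repair 4 Repair 3 Repair 1 Repair 2 Repair 6.
Repair 5: 0→9, due 30, tardiness 0
Repair 4: 9→19, due 21, tardiness 0
Repair 3: 19→31, due 34, tardiness 0
Repair 1: 31→44, due 35, tardiness 9
Repair 2: 44→59, due 20, tardiness 39
Repair 6: 59→75, due 40, tardiness 35
Sum = 0+0+0+9+39+35 = 83.
EDD 79, LPT 132, SPT 83 → minimum 79.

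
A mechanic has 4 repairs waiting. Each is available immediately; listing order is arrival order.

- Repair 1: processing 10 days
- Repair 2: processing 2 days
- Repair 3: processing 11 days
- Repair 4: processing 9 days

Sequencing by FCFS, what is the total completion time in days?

77

FIFO (arrival order): Repair 1 Repair 2 Repair 3 Repair 4.
Repair 1: 0→10
Repair 2: 10→12
Repair 3: 12→23
Repair 4: 23→32
Sum = 10+12+23+32 = 77.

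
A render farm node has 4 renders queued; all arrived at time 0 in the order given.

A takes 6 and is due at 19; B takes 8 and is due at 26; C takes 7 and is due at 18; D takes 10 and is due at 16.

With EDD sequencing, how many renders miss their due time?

EDD (increasing due date): D C A B.
D: 0→10, due 16, tardiness 0
C: 10→17, due 18, tardiness 0
A: 17→23, due 19, tardiness 4
B: 23→31, due 26, tardiness 5
Late renders: 2.

2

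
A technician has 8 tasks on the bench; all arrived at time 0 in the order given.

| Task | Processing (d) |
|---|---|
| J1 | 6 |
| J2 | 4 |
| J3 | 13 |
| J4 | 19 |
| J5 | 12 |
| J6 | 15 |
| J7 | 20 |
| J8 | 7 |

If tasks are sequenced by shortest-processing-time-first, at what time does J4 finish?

76

SPT (increasing processing time): J2 J1 J8 J5 J3 J6 J4 J7.
J2: 0→4
J1: 4→10
J8: 10→17
J5: 17→29
J3: 29→42
J6: 42→57
J4: 57→76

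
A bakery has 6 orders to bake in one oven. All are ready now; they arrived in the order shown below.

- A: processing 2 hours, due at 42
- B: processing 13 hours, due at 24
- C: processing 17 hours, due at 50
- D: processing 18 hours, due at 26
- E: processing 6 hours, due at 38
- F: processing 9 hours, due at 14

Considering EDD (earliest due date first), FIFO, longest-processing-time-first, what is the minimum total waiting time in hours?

EDD (increasing due date): F B D E A C.
F: waits 0, runs 0→9
B: waits 9, runs 9→22
D: waits 22, runs 22→40
E: waits 40, runs 40→46
A: waits 46, runs 46→48
C: waits 48, runs 48→65
Sum = 0+9+22+40+46+48 = 165.
FIFO (arrival order): A B C D E F.
A: waits 0, runs 0→2
B: waits 2, runs 2→15
C: waits 15, runs 15→32
D: waits 32, runs 32→50
E: waits 50, runs 50→56
F: waits 56, runs 56→65
Sum = 0+2+15+32+50+56 = 155.
LPT (decreasing processing time): D C B F E A.
D: waits 0, runs 0→18
C: waits 18, runs 18→35
B: waits 35, runs 35→48
F: waits 48, runs 48→57
E: waits 57, runs 57→63
A: waits 63, runs 63→65
Sum = 0+18+35+48+57+63 = 221.
EDD 165, FIFO 155, LPT 221 → minimum 155.

155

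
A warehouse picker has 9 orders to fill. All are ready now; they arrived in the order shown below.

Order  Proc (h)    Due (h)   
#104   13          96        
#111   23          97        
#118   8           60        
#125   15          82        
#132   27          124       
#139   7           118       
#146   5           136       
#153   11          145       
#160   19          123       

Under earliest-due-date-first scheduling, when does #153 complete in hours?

128

EDD (increasing due date): #118 #125 #104 #111 #139 #160 #132 #146 #153.
#118: 0→8
#125: 8→23
#104: 23→36
#111: 36→59
#139: 59→66
#160: 66→85
#132: 85→112
#146: 112→117
#153: 117→128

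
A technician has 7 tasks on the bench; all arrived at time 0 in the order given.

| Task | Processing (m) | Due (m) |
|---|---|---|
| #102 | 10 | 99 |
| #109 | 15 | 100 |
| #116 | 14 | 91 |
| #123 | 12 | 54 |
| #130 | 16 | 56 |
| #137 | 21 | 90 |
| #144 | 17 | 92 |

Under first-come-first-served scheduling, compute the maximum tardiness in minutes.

13

FIFO (arrival order): #102 #109 #116 #123 #130 #137 #144.
#102: 0→10, due 99, tardiness 0
#109: 10→25, due 100, tardiness 0
#116: 25→39, due 91, tardiness 0
#123: 39→51, due 54, tardiness 0
#130: 51→67, due 56, tardiness 11
#137: 67→88, due 90, tardiness 0
#144: 88→105, due 92, tardiness 13
Maximum = 13.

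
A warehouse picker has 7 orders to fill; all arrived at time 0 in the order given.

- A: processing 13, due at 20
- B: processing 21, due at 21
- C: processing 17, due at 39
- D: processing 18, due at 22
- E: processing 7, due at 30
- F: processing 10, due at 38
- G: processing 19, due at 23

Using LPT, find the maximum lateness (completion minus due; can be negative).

75

LPT (decreasing processing time): B G D C A F E.
B: 0→21, due 21, lateness 0
G: 21→40, due 23, lateness 17
D: 40→58, due 22, lateness 36
C: 58→75, due 39, lateness 36
A: 75→88, due 20, lateness 68
F: 88→98, due 38, lateness 60
E: 98→105, due 30, lateness 75
Maximum = 75.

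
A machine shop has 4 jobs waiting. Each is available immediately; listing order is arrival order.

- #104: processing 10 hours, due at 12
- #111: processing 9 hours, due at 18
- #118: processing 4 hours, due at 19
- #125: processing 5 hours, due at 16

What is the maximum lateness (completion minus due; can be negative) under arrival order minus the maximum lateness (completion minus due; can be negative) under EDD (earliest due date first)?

3

FIFO (arrival order): #104 #111 #118 #125.
#104: 0→10, due 12, lateness -2
#111: 10→19, due 18, lateness 1
#118: 19→23, due 19, lateness 4
#125: 23→28, due 16, lateness 12
Maximum = 12.
EDD (increasing due date): #104 #125 #111 #118.
#104: 0→10, due 12, lateness -2
#125: 10→15, due 16, lateness -1
#111: 15→24, due 18, lateness 6
#118: 24→28, due 19, lateness 9
Maximum = 9.
Difference = 12 − 9 = 3.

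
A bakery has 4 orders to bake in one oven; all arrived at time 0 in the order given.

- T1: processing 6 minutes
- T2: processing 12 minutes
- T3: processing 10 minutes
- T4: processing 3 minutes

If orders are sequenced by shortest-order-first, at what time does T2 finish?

31

SPT (increasing processing time): T4 T1 T3 T2.
T4: 0→3
T1: 3→9
T3: 9→19
T2: 19→31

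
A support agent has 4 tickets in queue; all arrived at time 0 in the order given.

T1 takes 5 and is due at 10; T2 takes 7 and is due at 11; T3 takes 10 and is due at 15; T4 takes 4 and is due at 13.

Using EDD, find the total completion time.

59

EDD (increasing due date): T1 T2 T4 T3.
T1: 0→5
T2: 5→12
T4: 12→16
T3: 16→26
Sum = 5+12+16+26 = 59.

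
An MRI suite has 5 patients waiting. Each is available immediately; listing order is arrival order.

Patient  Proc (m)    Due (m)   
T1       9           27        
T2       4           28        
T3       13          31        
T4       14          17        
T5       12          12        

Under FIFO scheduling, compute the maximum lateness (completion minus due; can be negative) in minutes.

40

FIFO (arrival order): T1 T2 T3 T4 T5.
T1: 0→9, due 27, lateness -18
T2: 9→13, due 28, lateness -15
T3: 13→26, due 31, lateness -5
T4: 26→40, due 17, lateness 23
T5: 40→52, due 12, lateness 40
Maximum = 40.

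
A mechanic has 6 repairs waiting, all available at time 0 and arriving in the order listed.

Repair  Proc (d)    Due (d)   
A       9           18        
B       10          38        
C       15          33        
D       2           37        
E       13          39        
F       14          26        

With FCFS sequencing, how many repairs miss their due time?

FIFO (arrival order): A B C D E F.
A: 0→9, due 18, tardiness 0
B: 9→19, due 38, tardiness 0
C: 19→34, due 33, tardiness 1
D: 34→36, due 37, tardiness 0
E: 36→49, due 39, tardiness 10
F: 49→63, due 26, tardiness 37
Late repairs: 3.

3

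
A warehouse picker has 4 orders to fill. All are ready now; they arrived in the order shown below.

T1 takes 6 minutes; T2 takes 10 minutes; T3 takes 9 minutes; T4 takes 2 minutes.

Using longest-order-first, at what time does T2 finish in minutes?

LPT (decreasing processing time): T2 T3 T1 T4.
T2: 0→10

10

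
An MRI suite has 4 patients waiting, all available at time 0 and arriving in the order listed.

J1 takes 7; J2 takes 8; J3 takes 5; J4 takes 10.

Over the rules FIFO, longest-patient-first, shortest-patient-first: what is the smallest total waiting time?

FIFO (arrival order): J1 J2 J3 J4.
J1: waits 0, runs 0→7
J2: waits 7, runs 7→15
J3: waits 15, runs 15→20
J4: waits 20, runs 20→30
Sum = 0+7+15+20 = 42.
LPT (decreasing processing time): J4 J2 J1 J3.
J4: waits 0, runs 0→10
J2: waits 10, runs 10→18
J1: waits 18, runs 18→25
J3: waits 25, runs 25→30
Sum = 0+10+18+25 = 53.
SPT (increasing processing time): J3 J1 J2 J4.
J3: waits 0, runs 0→5
J1: waits 5, runs 5→12
J2: waits 12, runs 12→20
J4: waits 20, runs 20→30
Sum = 0+5+12+20 = 37.
FIFO 42, LPT 53, SPT 37 → minimum 37.

37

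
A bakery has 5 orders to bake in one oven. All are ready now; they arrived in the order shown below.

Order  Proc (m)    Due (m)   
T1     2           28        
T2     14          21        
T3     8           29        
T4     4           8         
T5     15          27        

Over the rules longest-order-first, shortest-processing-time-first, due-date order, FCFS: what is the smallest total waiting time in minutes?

LPT (decreasing processing time): T5 T2 T3 T4 T1.
T5: waits 0, runs 0→15
T2: waits 15, runs 15→29
T3: waits 29, runs 29→37
T4: waits 37, runs 37→41
T1: waits 41, runs 41→43
Sum = 0+15+29+37+41 = 122.
SPT (increasing processing time): T1 T4 T3 T2 T5.
T1: waits 0, runs 0→2
T4: waits 2, runs 2→6
T3: waits 6, runs 6→14
T2: waits 14, runs 14→28
T5: waits 28, runs 28→43
Sum = 0+2+6+14+28 = 50.
EDD (increasing due date): T4 T2 T5 T1 T3.
T4: waits 0, runs 0→4
T2: waits 4, runs 4→18
T5: waits 18, runs 18→33
T1: waits 33, runs 33→35
T3: waits 35, runs 35→43
Sum = 0+4+18+33+35 = 90.
FIFO (arrival order): T1 T2 T3 T4 T5.
T1: waits 0, runs 0→2
T2: waits 2, runs 2→16
T3: waits 16, runs 16→24
T4: waits 24, runs 24→28
T5: waits 28, runs 28→43
Sum = 0+2+16+24+28 = 70.
LPT 122, SPT 50, EDD 90, FIFO 70 → minimum 50.

50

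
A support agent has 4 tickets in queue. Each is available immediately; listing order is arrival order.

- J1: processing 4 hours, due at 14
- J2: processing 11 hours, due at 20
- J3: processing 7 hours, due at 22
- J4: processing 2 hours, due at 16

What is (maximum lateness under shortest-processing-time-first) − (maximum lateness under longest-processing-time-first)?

-4

SPT (increasing processing time): J4 J1 J3 J2.
J4: 0→2, due 16, lateness -14
J1: 2→6, due 14, lateness -8
J3: 6→13, due 22, lateness -9
J2: 13→24, due 20, lateness 4
Maximum = 4.
LPT (decreasing processing time): J2 J3 J1 J4.
J2: 0→11, due 20, lateness -9
J3: 11→18, due 22, lateness -4
J1: 18→22, due 14, lateness 8
J4: 22→24, due 16, lateness 8
Maximum = 8.
Difference = 4 − 8 = -4.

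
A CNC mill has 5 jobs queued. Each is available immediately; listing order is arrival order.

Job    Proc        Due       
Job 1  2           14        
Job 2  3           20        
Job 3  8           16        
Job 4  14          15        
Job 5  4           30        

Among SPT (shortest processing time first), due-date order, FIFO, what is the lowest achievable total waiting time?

SPT (increasing processing time): Job 1 Job 2 Job 5 Job 3 Job 4.
Job 1: waits 0, runs 0→2
Job 2: waits 2, runs 2→5
Job 5: waits 5, runs 5→9
Job 3: waits 9, runs 9→17
Job 4: waits 17, runs 17→31
Sum = 0+2+5+9+17 = 33.
EDD (increasing due date): Job 1 Job 4 Job 3 Job 2 Job 5.
Job 1: waits 0, runs 0→2
Job 4: waits 2, runs 2→16
Job 3: waits 16, runs 16→24
Job 2: waits 24, runs 24→27
Job 5: waits 27, runs 27→31
Sum = 0+2+16+24+27 = 69.
FIFO (arrival order): Job 1 Job 2 Job 3 Job 4 Job 5.
Job 1: waits 0, runs 0→2
Job 2: waits 2, runs 2→5
Job 3: waits 5, runs 5→13
Job 4: waits 13, runs 13→27
Job 5: waits 27, runs 27→31
Sum = 0+2+5+13+27 = 47.
SPT 33, EDD 69, FIFO 47 → minimum 33.

33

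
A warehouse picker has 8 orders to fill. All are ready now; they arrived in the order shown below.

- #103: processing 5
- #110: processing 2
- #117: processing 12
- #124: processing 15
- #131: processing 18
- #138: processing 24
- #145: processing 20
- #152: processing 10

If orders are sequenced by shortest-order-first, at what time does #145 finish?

82

SPT (increasing processing time): #110 #103 #152 #117 #124 #131 #145 #138.
#110: 0→2
#103: 2→7
#152: 7→17
#117: 17→29
#124: 29→44
#131: 44→62
#145: 62→82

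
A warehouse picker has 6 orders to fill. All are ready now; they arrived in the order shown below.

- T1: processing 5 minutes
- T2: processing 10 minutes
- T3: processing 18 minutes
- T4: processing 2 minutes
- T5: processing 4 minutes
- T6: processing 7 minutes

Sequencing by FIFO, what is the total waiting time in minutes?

FIFO (arrival order): T1 T2 T3 T4 T5 T6.
T1: waits 0, runs 0→5
T2: waits 5, runs 5→15
T3: waits 15, runs 15→33
T4: waits 33, runs 33→35
T5: waits 35, runs 35→39
T6: waits 39, runs 39→46
Sum = 0+5+15+33+35+39 = 127.

127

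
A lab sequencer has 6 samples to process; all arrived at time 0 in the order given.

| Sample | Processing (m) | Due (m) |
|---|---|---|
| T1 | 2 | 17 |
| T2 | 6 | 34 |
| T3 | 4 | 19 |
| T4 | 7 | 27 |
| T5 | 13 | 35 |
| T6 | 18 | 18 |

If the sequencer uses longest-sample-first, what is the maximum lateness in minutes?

33

LPT (decreasing processing time): T6 T5 T4 T2 T3 T1.
T6: 0→18, due 18, lateness 0
T5: 18→31, due 35, lateness -4
T4: 31→38, due 27, lateness 11
T2: 38→44, due 34, lateness 10
T3: 44→48, due 19, lateness 29
T1: 48→50, due 17, lateness 33
Maximum = 33.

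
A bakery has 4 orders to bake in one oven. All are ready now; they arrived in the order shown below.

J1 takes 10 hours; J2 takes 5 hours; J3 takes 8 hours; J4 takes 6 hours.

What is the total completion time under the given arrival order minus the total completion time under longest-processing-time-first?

-4

FIFO (arrival order): J1 J2 J3 J4.
J1: 0→10
J2: 10→15
J3: 15→23
J4: 23→29
Sum = 10+15+23+29 = 77.
LPT (decreasing processing time): J1 J3 J4 J2.
J1: 0→10
J3: 10→18
J4: 18→24
J2: 24→29
Sum = 10+18+24+29 = 81.
Difference = 77 − 81 = -4.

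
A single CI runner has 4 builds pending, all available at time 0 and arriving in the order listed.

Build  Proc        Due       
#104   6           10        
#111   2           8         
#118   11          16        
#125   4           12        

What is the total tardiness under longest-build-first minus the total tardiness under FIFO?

LPT (decreasing processing time): #118 #104 #125 #111.
#118: 0→11, due 16, tardiness 0
#104: 11→17, due 10, tardiness 7
#125: 17→21, due 12, tardiness 9
#111: 21→23, due 8, tardiness 15
Sum = 0+7+9+15 = 31.
FIFO (arrival order): #104 #111 #118 #125.
#104: 0→6, due 10, tardiness 0
#111: 6→8, due 8, tardiness 0
#118: 8→19, due 16, tardiness 3
#125: 19→23, due 12, tardiness 11
Sum = 0+0+3+11 = 14.
Difference = 31 − 14 = 17.

17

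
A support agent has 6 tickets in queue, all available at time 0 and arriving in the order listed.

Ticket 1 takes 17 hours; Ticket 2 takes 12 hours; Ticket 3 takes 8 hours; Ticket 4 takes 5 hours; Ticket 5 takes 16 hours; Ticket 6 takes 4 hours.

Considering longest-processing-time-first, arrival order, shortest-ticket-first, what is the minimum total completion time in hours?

166

LPT (decreasing processing time): Ticket 1 Ticket 5 Ticket 2 Ticket 3 Ticket 4 Ticket 6.
Ticket 1: 0→17
Ticket 5: 17→33
Ticket 2: 33→45
Ticket 3: 45→53
Ticket 4: 53→58
Ticket 6: 58→62
Sum = 17+33+45+53+58+62 = 268.
FIFO (arrival order): Ticket 1 Ticket 2 Ticket 3 Ticket 4 Ticket 5 Ticket 6.
Ticket 1: 0→17
Ticket 2: 17→29
Ticket 3: 29→37
Ticket 4: 37→42
Ticket 5: 42→58
Ticket 6: 58→62
Sum = 17+29+37+42+58+62 = 245.
SPT (increasing processing time): Ticket 6 Ticket 4 Ticket 3 Ticket 2 Ticket 5 Ticket 1.
Ticket 6: 0→4
Ticket 4: 4→9
Ticket 3: 9→17
Ticket 2: 17→29
Ticket 5: 29→45
Ticket 1: 45→62
Sum = 4+9+17+29+45+62 = 166.
LPT 268, FIFO 245, SPT 166 → minimum 166.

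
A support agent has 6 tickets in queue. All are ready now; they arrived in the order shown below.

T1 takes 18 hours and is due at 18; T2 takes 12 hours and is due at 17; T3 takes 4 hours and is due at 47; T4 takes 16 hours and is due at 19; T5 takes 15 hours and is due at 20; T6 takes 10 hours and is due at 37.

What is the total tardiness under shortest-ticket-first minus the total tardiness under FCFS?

-2

SPT (increasing processing time): T3 T6 T2 T5 T4 T1.
T3: 0→4, due 47, tardiness 0
T6: 4→14, due 37, tardiness 0
T2: 14→26, due 17, tardiness 9
T5: 26→41, due 20, tardiness 21
T4: 41→57, due 19, tardiness 38
T1: 57→75, due 18, tardiness 57
Sum = 0+0+9+21+38+57 = 125.
FIFO (arrival order): T1 T2 T3 T4 T5 T6.
T1: 0→18, due 18, tardiness 0
T2: 18→30, due 17, tardiness 13
T3: 30→34, due 47, tardiness 0
T4: 34→50, due 19, tardiness 31
T5: 50→65, due 20, tardiness 45
T6: 65→75, due 37, tardiness 38
Sum = 0+13+0+31+45+38 = 127.
Difference = 125 − 127 = -2.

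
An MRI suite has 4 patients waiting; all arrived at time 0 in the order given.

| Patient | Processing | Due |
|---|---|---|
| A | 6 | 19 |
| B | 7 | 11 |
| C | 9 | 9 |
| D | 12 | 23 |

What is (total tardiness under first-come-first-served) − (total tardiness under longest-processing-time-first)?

-18

FIFO (arrival order): A B C D.
A: 0→6, due 19, tardiness 0
B: 6→13, due 11, tardiness 2
C: 13→22, due 9, tardiness 13
D: 22→34, due 23, tardiness 11
Sum = 0+2+13+11 = 26.
LPT (decreasing processing time): D C B A.
D: 0→12, due 23, tardiness 0
C: 12→21, due 9, tardiness 12
B: 21→28, due 11, tardiness 17
A: 28→34, due 19, tardiness 15
Sum = 0+12+17+15 = 44.
Difference = 26 − 44 = -18.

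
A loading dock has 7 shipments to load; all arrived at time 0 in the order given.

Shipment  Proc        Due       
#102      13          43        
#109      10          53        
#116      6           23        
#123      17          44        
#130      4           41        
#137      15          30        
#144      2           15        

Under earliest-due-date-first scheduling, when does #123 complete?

EDD (increasing due date): #144 #116 #137 #130 #102 #123 #109.
#144: 0→2
#116: 2→8
#137: 8→23
#130: 23→27
#102: 27→40
#123: 40→57

57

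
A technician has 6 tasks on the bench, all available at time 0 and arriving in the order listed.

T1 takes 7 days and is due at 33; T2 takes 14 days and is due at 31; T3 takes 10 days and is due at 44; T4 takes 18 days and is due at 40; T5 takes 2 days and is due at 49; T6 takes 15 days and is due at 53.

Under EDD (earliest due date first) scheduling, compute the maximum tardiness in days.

13

EDD (increasing due date): T2 T1 T4 T3 T5 T6.
T2: 0→14, due 31, tardiness 0
T1: 14→21, due 33, tardiness 0
T4: 21→39, due 40, tardiness 0
T3: 39→49, due 44, tardiness 5
T5: 49→51, due 49, tardiness 2
T6: 51→66, due 53, tardiness 13
Maximum = 13.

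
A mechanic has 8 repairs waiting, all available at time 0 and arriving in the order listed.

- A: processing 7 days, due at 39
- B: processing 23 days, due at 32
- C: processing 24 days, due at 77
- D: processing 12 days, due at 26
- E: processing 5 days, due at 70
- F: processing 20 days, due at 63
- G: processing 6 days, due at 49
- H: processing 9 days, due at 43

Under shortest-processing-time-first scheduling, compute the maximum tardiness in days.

50

SPT (increasing processing time): E G A H D F B C.
E: 0→5, due 70, tardiness 0
G: 5→11, due 49, tardiness 0
A: 11→18, due 39, tardiness 0
H: 18→27, due 43, tardiness 0
D: 27→39, due 26, tardiness 13
F: 39→59, due 63, tardiness 0
B: 59→82, due 32, tardiness 50
C: 82→106, due 77, tardiness 29
Maximum = 50.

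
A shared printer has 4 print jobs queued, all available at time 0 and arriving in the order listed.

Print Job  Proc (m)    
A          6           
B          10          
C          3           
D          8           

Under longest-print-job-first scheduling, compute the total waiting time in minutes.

52

LPT (decreasing processing time): B D A C.
B: waits 0, runs 0→10
D: waits 10, runs 10→18
A: waits 18, runs 18→24
C: waits 24, runs 24→27
Sum = 0+10+18+24 = 52.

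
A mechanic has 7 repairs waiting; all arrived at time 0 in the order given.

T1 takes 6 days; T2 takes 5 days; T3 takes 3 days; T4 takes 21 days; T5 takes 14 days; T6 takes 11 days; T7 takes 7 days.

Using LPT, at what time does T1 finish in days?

59

LPT (decreasing processing time): T4 T5 T6 T7 T1 T2 T3.
T4: 0→21
T5: 21→35
T6: 35→46
T7: 46→53
T1: 53→59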